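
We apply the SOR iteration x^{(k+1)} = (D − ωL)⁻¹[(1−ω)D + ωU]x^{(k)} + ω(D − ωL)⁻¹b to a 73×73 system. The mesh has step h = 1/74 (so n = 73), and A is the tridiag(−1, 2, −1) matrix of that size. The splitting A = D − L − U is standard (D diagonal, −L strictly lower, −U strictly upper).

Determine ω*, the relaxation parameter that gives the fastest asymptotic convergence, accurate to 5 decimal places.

½·tridiag(1,0,1) at n=73: λ_k = cos(kπ/74); max |λ| at k=1 ⇒ ρ_J = cos(π/74) ≈ 0.99910.
root = sin(π/74) = 0.042441  (since 1−cos² = sin²).
ω* = 2/(1+0.042441) = 1.91857
Hence ρ(B_{ω*}) = 1.91857 − 1 = 0.91857.

ω* = 1.91857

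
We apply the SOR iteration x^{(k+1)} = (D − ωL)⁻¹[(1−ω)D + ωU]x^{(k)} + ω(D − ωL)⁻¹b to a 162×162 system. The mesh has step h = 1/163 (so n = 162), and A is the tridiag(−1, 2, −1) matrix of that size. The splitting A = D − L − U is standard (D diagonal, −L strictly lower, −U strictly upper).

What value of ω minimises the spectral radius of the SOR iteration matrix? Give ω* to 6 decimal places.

ω* = 1.962184

B_J for the 162×162 system has eigenvalues cos(kπ/163); ρ_J = cos(π/163) = 0.999814.
√(1−ρ_J²) = |sin(π/163)| = 0.0192724
ω* = 2 / (1 + 0.0192724) = 2 / 1.0192724 ≈ 1.962184.
[ρ_SOR] ω* − 1 = 0.962184.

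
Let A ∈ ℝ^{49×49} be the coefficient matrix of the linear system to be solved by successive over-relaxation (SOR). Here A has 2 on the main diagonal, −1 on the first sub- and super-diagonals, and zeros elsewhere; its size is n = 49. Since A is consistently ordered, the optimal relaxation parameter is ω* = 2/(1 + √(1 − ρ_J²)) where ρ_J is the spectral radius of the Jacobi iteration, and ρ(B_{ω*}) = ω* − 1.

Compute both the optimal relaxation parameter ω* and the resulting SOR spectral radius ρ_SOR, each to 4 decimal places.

ω* = 1.8818, ρ_SOR = 0.8818

n=49: λ(B_J) = 1 − λ(A)/2 = cos(kπ/50); k=1 gives ρ_J = 0.9980.
√(1−ρ_J²) simplifies to sin(π/50) = 0.06279.
So ω* = 2/1.06279 = 1.8818 (Young).
[ρ_SOR] ω* − 1 = 0.8818.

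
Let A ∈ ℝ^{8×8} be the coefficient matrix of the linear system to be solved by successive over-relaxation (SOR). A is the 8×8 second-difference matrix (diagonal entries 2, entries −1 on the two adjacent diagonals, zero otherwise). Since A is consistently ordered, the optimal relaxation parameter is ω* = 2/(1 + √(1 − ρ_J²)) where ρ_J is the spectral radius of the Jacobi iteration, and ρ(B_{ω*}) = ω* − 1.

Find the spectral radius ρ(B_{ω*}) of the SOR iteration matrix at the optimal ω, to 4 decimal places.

ρ_J = max_k |cos(kπ/9)| = cos(π/9) = 0.9397
√(1−ρ_J²) simplifies to sin(π/9) = 0.34202.
[ω*] 2 ÷ (1 + 0.34202) = 2 ÷ 1.34202 = 1.4903.
ρ_SOR = ω* − 1 = 1.4903 − 1 = 0.4903.

ρ_SOR = 0.4903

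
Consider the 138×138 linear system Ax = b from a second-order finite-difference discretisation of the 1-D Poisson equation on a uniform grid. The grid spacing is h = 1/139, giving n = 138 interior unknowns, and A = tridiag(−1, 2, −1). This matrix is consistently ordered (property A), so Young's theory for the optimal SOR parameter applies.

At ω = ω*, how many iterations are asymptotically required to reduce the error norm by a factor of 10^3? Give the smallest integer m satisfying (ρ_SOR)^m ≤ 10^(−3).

m = 153

With n=138, ρ(Jacobi) = cos(π/139) = 0.9997446.
√(1 − cos²(π/139)) = sin(π/139) ≈ 0.0225995.
Young: ω* = 2/(1+√(1−ρ_J²)) = 2/(1+0.0225995) = 2/1.0225995 = 1.9557999.
ρ_SOR = ω* − 1 ≈ 0.9557999.
3·ln10 = 6.90776; −ln(0.9557999) = 0.0452067; m = ⌈6.90776/0.0452067⌉ = ⌈152.804⌉ = 153.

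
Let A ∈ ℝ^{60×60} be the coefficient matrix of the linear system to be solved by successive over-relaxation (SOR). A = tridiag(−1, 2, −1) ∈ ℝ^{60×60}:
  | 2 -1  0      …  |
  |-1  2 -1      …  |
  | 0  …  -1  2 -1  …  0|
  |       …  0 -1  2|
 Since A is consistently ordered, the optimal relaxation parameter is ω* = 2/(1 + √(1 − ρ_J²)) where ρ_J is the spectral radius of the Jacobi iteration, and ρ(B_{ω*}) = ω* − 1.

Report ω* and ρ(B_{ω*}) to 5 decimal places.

spectrum of D⁻¹(L+U) = {cos(kπ/61) : 1≤k≤60}; ρ_J = cos(π/61) = 0.99867.
√(1−ρ_J²) = |sin(π/61)| = 0.051479
Young: ω* = 2/(1+√(1−ρ_J²)) = 2/(1+0.051479) = 2/1.051479 = 1.90208.
ρ(B_{ω*}) = ω*−1 = 0.90208

ω* = 1.90208, ρ_SOR = 0.90208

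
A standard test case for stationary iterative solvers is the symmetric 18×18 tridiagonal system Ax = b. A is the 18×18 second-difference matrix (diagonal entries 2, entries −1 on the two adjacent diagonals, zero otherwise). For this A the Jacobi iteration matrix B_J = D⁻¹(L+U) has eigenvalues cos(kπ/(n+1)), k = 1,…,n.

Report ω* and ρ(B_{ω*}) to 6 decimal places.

With n=18, ρ(Jacobi) = cos(π/19) = 0.986361.
√(1 − cos²(π/19)) = sin(π/19) ≈ 0.1645946.
So ω* = 2/1.1645946 = 1.717336 (Young).
and ρ(B_{ω*}) = 1.717336 − 1 = 0.717336.

ω* = 1.717336, ρ_SOR = 0.717336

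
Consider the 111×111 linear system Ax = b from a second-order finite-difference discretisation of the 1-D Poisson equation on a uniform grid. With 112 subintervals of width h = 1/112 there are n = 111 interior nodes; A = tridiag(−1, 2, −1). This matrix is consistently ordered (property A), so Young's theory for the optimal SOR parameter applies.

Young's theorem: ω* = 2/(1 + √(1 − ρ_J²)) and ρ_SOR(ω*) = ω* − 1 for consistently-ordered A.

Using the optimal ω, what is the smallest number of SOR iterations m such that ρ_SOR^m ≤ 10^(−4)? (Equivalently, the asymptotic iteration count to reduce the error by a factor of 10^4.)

B_J for the 111×111 system has eigenvalues cos(kπ/112); ρ_J = cos(π/112) = 0.9996066.
root = sin(π/112) = 0.0280463  (since 1−cos² = sin²).
So ω* = 2/1.0280463 = 1.9454377 (Young).
and ρ(B_{ω*}) = 1.9454377 − 1 = 0.9454377.
4·ln10 = 9.21034; −ln(0.9454377) = 0.0561073; m = ⌈9.21034/0.0561073⌉ = ⌈164.156⌉ = 165.

m = 165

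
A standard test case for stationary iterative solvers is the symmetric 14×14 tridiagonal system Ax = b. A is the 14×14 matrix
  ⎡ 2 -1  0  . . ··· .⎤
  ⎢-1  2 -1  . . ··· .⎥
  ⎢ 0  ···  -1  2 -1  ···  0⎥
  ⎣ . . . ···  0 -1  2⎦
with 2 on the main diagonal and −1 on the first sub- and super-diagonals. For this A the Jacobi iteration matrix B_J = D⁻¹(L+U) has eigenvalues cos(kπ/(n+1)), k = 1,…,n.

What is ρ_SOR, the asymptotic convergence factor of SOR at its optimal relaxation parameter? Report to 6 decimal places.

n=14: λ(B_J) = 1 − λ(A)/2 = cos(kπ/15); k=1 gives ρ_J = 0.978148.
√(1−ρ_J²) simplifies to sin(π/15) = 0.2079117.
Young: ω* = 2/(1+√(1−ρ_J²)) = 2/(1+0.2079117) = 2/1.2079117 = 1.655750.
and ρ(B_{ω*}) = 1.655750 − 1 = 0.655750.

ρ_SOR = 0.655750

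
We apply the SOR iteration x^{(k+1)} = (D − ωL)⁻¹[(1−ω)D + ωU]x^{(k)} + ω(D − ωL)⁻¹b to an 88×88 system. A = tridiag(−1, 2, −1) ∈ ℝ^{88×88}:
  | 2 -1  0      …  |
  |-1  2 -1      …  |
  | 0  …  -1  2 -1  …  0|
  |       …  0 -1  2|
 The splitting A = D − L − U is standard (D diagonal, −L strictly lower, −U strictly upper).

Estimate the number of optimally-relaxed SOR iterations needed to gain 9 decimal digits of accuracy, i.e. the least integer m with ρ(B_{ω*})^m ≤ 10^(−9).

[ρ_J] n=88: ρ(B_J) = cos(π/(n+1)) = cos(π/89) = 0.9993771.
root = sin(π/89) = 0.0352915  (since 1−cos² = sin²).
So ω* = 2/1.0352915 = 1.9318231 (Young).
and ρ(B_{ω*}) = 1.9318231 − 1 = 0.9318231.
(0.9318231)^m ≤ 10^{−9}  ⇒  m·ln(0.9318231) ≤ −9·ln10  ⇒  m ≥ 293.480  ⇒  m = 294

m = 294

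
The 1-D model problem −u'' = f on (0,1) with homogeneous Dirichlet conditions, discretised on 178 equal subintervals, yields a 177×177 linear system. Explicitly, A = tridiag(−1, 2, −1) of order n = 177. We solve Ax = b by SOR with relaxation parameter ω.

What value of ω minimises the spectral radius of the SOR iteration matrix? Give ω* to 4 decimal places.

ω* = 1.9653

n=177: λ(B_J) = 1 − λ(A)/2 = cos(kπ/178); k=1 gives ρ_J = 0.9998.
root = sin(π/178) = 0.01765  (since 1−cos² = sin²).
Young: ω* = 2/(1+√(1−ρ_J²)) = 2/(1+0.01765) = 2/1.01765 = 1.9653.
ρ_SOR = ω* − 1 ≈ 0.9653.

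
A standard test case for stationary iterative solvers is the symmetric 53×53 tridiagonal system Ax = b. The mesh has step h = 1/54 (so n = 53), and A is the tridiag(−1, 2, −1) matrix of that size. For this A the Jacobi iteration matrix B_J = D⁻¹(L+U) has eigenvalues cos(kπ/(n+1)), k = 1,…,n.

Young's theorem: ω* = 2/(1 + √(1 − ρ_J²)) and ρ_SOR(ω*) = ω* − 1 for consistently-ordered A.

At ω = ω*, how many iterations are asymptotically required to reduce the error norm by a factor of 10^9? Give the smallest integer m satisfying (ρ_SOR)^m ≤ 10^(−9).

½·tridiag(1,0,1) at n=53: λ_k = cos(kπ/54); max |λ| at k=1 ⇒ ρ_J = cos(π/54) ≈ 0.9983082.
√(1−ρ_J²) simplifies to sin(π/54) = 0.0581448.
ω* = 2/(1+0.0581448) = 1.8901005
and ρ(B_{ω*}) = 1.8901005 − 1 = 0.8901005.
(0.8901005)^m ≤ 10^{−9}  ⇒  m·ln(0.8901005) ≤ −9·ln10  ⇒  m ≥ 178.003  ⇒  m = 179

m = 179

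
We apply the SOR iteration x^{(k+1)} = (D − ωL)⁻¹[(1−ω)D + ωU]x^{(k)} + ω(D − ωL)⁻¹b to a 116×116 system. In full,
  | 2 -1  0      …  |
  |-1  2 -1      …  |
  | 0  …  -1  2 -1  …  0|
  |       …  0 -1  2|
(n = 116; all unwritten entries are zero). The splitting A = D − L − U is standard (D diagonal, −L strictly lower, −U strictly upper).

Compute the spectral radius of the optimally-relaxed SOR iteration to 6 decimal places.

n=116: λ(B_J) = 1 − λ(A)/2 = cos(kπ/117); k=1 gives ρ_J = 0.999640.
root = sin(π/117) = 0.0268480  (since 1−cos² = sin²).
ω* = 2/(1+0.0268480) = 1.947708
ρ(B_{ω*}) = ω*−1 = 0.947708

ρ_SOR = 0.947708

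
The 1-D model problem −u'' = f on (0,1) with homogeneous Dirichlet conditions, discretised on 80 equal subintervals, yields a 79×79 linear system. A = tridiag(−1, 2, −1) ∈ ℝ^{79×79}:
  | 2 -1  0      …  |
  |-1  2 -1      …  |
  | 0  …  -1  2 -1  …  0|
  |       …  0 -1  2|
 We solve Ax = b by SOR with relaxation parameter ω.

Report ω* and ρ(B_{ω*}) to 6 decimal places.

ω* = 1.924447, ρ_SOR = 0.924447

[ρ_J] n=79: ρ(B_J) = cos(π/(n+1)) = cos(π/80) = 0.999229.
root = sin(π/80) = 0.0392598  (since 1−cos² = sin²).
Young: ω* = 2/(1+√(1−ρ_J²)) = 2/(1+0.0392598) = 2/1.0392598 = 1.924447.
At ω = 1.924447 every |λ(B_ω)| = ω−1, so ρ_SOR = 0.924447.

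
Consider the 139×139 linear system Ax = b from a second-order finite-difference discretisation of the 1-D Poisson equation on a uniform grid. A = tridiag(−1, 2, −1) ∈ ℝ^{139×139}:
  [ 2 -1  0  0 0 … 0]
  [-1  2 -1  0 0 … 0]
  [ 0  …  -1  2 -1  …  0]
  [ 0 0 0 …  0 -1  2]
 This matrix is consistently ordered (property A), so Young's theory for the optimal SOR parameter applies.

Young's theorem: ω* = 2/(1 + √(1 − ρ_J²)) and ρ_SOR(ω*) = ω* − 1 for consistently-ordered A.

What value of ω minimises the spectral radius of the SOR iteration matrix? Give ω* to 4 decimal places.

[ρ_J] n=139: ρ(B_J) = cos(π/(n+1)) = cos(π/140) = 0.9997.
1 − cos²(π/140) = sin²(π/140) ⇒ √(1−ρ_J²) = sin(π/140) = 0.02244.
ω* = 2/(1+0.02244) = 1.9561
ρ_SOR = ω* − 1 ≈ 0.9561.

ω* = 1.9561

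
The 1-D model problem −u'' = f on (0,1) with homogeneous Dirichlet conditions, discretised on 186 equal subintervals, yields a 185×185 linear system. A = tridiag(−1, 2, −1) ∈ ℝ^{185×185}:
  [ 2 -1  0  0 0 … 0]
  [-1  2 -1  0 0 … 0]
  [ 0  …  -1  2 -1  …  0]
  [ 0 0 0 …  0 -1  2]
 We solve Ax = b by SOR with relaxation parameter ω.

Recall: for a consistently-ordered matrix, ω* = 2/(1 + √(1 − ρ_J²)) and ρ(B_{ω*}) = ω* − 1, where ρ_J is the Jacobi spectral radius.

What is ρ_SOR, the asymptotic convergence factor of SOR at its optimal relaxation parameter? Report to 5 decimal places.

[ρ_J] n=185: ρ(B_J) = cos(π/(n+1)) = cos(π/186) = 0.99986.
1 − cos²(π/186) = sin²(π/186) ⇒ √(1−ρ_J²) = sin(π/186) = 0.016889.
ω* = 2/(1+0.016889) = 1.96678
ρ_SOR = ω* − 1 ≈ 0.96678.

ρ_SOR = 0.96678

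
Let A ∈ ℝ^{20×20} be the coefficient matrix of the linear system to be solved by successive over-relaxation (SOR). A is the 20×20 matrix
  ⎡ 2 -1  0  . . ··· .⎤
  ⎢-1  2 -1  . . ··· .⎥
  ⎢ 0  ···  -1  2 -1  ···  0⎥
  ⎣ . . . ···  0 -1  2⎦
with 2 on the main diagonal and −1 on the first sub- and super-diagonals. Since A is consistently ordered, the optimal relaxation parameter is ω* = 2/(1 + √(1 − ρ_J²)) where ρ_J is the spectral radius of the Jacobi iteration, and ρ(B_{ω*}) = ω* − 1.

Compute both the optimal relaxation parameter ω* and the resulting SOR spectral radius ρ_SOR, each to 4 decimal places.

ω* = 1.7406, ρ_SOR = 0.7406

With n=20, ρ(Jacobi) = cos(π/21) = 0.9888.
√(1 − cos²(π/21)) = sin(π/21) ≈ 0.14904.
ω* = 2 / (1 + 0.14904) = 2 / 1.14904 ≈ 1.7406.
ρ_SOR = ω* − 1 = 1.7406 − 1 = 0.7406.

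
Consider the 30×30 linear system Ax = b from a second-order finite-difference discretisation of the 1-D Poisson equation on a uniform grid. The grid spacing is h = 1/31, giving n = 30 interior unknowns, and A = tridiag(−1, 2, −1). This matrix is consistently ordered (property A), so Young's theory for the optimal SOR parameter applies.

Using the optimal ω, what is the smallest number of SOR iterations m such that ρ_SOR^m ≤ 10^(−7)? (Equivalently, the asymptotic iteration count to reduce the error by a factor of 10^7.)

m = 80

n=30: λ(B_J) = 1 − λ(A)/2 = cos(kπ/31); k=1 gives ρ_J = 0.9948693.
root = sin(π/31) = 0.1011683  (since 1−cos² = sin²).
ω* = 2 / (1 + 0.1011683) = 2 / 1.1011683 ≈ 1.8162528.
and ρ(B_{ω*}) = 1.8162528 − 1 = 0.8162528.
For 7 digits: m = 7·ln10 / (−ln 0.8162528) = 16.1181/0.203031 = 79.387; round up → m = 80.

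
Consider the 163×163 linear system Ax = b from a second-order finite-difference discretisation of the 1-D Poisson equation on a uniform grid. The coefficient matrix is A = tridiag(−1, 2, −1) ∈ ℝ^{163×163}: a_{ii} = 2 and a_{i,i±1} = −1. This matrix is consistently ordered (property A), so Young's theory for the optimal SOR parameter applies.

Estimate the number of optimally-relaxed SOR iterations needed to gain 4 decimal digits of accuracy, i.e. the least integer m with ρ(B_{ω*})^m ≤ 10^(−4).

m = 241

ρ_J = max_k |cos(kπ/164)| = cos(π/164) = 0.9998165
root = sin(π/164) = 0.0191549  (since 1−cos² = sin²).
ω* = 2/(1 + 0.0191549) = 2/1.0191549 = 1.9624102.
ρ(B_{ω*}) = ω*−1 = 0.9624102
ρ_SOR^m ≤ 10^(−4) ⇔ m ≥ 4·ln10/(−ln 0.9624102) = 9.21034/0.0383145 = 240.388; m = ⌈240.388⌉ = 241.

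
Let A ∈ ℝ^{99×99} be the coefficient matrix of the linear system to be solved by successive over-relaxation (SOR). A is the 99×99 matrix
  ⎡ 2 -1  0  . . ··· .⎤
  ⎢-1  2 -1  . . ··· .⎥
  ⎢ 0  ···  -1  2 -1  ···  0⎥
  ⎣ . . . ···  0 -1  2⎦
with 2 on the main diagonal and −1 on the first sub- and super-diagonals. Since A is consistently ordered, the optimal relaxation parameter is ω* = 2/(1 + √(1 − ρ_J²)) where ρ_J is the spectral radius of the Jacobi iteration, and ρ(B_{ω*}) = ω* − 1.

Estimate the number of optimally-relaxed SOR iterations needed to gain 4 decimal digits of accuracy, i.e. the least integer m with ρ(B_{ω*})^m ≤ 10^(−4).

m = 147

ρ_J = max_k |cos(kπ/100)| = cos(π/100) = 0.9995066
root = sin(π/100) = 0.0314108  (since 1−cos² = sin²).
ω* = 2 / (1 + 0.0314108) = 2 / 1.0314108 ≈ 1.9390916.
ρ_SOR = ω* − 1 ≈ 0.9390916.
m ≥ 4·ln10 / (−ln 0.9390916) = 146.563; smallest integer m = 147.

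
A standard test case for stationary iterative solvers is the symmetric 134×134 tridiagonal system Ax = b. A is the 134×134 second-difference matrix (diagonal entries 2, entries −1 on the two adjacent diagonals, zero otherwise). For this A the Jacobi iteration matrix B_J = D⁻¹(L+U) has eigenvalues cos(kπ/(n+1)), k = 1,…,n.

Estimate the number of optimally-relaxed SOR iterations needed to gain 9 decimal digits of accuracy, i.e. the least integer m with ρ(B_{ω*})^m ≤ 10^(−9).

With n=134, ρ(Jacobi) = cos(π/135) = 0.9997292.
root = sin(π/135) = 0.0232690  (since 1−cos² = sin²).
[ω*] 2 ÷ (1 + 0.0232690) = 2 ÷ 1.0232690 = 1.9545203.
and ρ(B_{ω*}) = 1.9545203 − 1 = 0.9545203.
m ≥ 9·ln10 / (−ln 0.9545203) = 445.218; smallest integer m = 446.

m = 446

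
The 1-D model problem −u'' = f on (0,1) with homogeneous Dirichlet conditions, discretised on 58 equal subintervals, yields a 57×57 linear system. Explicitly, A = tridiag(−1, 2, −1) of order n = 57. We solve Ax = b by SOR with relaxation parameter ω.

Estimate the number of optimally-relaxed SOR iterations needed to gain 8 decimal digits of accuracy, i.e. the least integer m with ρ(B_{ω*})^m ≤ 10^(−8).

spectrum of D⁻¹(L+U) = {cos(kπ/58) : 1≤k≤57}; ρ_J = cos(π/58) = 0.9985334.
root = sin(π/58) = 0.0541389  (since 1−cos² = sin²).
So ω* = 2/1.0541389 = 1.8972832 (Young).
At ω = 1.8972832 every |λ(B_ω)| = ω−1, so ρ_SOR = 0.8972832.
ρ_SOR^m ≤ 10^(−8) ⇔ m ≥ 8·ln10/(−ln 0.8972832) = 18.4207/0.108384 = 169.958; m = ⌈169.958⌉ = 170.

m = 170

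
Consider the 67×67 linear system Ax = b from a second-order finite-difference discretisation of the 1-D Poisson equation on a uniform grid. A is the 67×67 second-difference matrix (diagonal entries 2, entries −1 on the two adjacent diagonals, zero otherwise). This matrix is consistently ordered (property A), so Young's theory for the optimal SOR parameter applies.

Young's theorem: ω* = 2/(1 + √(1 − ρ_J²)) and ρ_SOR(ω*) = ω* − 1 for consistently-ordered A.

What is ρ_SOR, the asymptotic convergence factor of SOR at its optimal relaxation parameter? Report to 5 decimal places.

ρ_SOR = 0.91171

[ρ_J] n=67: ρ(B_J) = cos(π/(n+1)) = cos(π/68) = 0.99893.
√(1 − cos²(π/68)) = sin(π/68) ≈ 0.046183.
[ω*] 2 ÷ (1 + 0.046183) = 2 ÷ 1.046183 = 1.91171.
Hence ρ(B_{ω*}) = 1.91171 − 1 = 0.91171.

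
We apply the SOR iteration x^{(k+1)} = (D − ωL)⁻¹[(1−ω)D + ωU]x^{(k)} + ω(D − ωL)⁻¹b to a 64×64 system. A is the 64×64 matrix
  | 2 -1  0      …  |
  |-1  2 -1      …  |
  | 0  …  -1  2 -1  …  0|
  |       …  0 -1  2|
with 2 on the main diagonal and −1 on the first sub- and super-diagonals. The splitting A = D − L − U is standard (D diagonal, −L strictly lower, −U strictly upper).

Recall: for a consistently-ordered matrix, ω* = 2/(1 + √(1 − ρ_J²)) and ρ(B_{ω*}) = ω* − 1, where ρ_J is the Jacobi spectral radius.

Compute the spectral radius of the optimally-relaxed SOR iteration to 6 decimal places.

ρ_SOR = 0.907826

[ρ_J] n=64: ρ(B_J) = cos(π/(n+1)) = cos(π/65) = 0.998832.
root = sin(π/65) = 0.0483134  (since 1−cos² = sin²).
So ω* = 2/1.0483134 = 1.907826 (Young).
[ρ_SOR] ω* − 1 = 0.907826.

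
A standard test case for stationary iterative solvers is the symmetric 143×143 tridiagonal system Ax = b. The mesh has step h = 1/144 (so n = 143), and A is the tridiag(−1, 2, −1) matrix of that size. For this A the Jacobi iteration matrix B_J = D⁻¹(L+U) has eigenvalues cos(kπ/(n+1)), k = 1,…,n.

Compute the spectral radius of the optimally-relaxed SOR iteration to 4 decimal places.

ρ_SOR = 0.9573

spectrum of D⁻¹(L+U) = {cos(kπ/144) : 1≤k≤143}; ρ_J = cos(π/144) = 0.9998.
√(1−ρ_J²) = |sin(π/144)| = 0.02181
So ω* = 2/1.02181 = 1.9573 (Young).
ρ_SOR = ω* − 1 ≈ 0.9573.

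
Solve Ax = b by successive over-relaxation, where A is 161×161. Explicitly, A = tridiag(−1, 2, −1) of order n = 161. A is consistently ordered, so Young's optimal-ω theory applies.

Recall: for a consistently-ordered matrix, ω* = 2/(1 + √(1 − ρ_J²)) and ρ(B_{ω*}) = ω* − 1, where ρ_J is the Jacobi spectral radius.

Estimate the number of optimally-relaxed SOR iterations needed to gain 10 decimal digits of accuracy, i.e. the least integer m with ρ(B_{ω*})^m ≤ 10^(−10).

[ρ_J] n=161: ρ(B_J) = cos(π/(n+1)) = cos(π/162) = 0.9998120.
root = sin(π/162) = 0.0193913  (since 1−cos² = sin²).
ω* = 2/(1+0.0193913) = 1.9619551
Hence ρ(B_{ω*}) = 1.9619551 − 1 = 0.9619551.
Need (0.9619551)^m ≤ 10^(−10): m ≥ 10·ln10/|ln 0.9619551| = 23.0259/0.0387875 = 593.642 ⇒ m = 594.

m = 594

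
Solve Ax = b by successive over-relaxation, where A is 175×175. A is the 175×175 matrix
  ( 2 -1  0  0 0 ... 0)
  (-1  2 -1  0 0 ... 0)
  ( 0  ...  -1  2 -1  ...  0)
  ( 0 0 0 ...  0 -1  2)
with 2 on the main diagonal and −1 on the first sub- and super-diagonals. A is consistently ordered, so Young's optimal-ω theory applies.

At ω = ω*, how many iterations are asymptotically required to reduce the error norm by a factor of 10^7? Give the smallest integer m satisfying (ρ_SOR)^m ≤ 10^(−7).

m = 452

n=175: λ(B_J) = 1 − λ(A)/2 = cos(kπ/176); k=1 gives ρ_J = 0.9998407.
1 − cos²(π/176) = sin²(π/176) ⇒ √(1−ρ_J²) = sin(π/176) = 0.0178490.
Then 2/(1+√(1−ρ_J²)) = 2/(1+0.0178490); ω* = 2/1.0178490 = 1.9649280.
ρ(B_{ω*}) = ω*−1 = 0.9649280
7·ln10 = 16.1181; −ln(0.9649280) = 0.0357018; m = ⌈16.1181/0.0357018⌉ = ⌈451.465⌉ = 452.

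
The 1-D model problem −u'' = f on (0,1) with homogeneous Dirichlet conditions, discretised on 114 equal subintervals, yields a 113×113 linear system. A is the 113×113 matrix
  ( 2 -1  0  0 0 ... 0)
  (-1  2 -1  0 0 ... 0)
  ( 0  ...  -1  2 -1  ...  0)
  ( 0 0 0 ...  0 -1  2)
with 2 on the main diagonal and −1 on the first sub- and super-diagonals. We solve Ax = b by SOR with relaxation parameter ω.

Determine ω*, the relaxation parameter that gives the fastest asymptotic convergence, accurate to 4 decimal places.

½·tridiag(1,0,1) at n=113: λ_k = cos(kπ/114); max |λ| at k=1 ⇒ ρ_J = cos(π/114) ≈ 0.9996.
√(1 − cos²(π/114)) = sin(π/114) ≈ 0.02755.
So ω* = 2/1.02755 = 1.9464 (Young).
Hence ρ(B_{ω*}) = 1.9464 − 1 = 0.9464.

ω* = 1.9464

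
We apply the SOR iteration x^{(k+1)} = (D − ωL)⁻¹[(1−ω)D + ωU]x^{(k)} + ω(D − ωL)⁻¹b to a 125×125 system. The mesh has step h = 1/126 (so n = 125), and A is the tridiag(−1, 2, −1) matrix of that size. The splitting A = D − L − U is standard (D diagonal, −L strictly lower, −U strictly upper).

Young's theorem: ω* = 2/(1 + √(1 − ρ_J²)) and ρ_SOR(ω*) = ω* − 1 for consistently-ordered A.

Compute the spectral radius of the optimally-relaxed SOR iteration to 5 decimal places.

B_J for the 125×125 system has eigenvalues cos(kπ/126); ρ_J = cos(π/126) = 0.99969.
1 − cos²(π/126) = sin²(π/126) ⇒ √(1−ρ_J²) = sin(π/126) = 0.024931.
So ω* = 2/1.024931 = 1.95135 (Young).
ρ_SOR = ω* − 1 = 1.95135 − 1 = 0.95135.

ρ_SOR = 0.95135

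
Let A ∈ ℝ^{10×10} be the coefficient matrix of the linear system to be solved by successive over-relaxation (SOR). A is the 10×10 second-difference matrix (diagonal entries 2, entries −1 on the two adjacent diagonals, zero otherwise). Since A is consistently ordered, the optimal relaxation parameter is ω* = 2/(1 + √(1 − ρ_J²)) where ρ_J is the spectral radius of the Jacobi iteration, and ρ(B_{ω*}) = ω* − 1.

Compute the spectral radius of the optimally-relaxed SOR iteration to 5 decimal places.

ρ_SOR = 0.56039

[ρ_J] n=10: ρ(B_J) = cos(π/(n+1)) = cos(π/11) = 0.95949.
√(1−ρ_J²) simplifies to sin(π/11) = 0.281733.
ω* = 2 / (1 + 0.281733) = 2 / 1.281733 ≈ 1.56039.
ρ_SOR = ω* − 1 = 1.56039 − 1 = 0.56039.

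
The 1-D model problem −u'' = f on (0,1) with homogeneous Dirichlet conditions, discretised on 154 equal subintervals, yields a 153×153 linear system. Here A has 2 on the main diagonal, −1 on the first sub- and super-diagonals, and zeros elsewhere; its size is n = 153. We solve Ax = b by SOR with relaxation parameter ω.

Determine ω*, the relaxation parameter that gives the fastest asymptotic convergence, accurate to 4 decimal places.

ω* = 1.9600

[ρ_J] n=153: ρ(B_J) = cos(π/(n+1)) = cos(π/154) = 0.9998.
√(1−ρ_J²) = |sin(π/154)| = 0.02040
ω* = 2/(1 + 0.02040) = 2/1.02040 = 1.9600.
and ρ(B_{ω*}) = 1.9600 − 1 = 0.9600.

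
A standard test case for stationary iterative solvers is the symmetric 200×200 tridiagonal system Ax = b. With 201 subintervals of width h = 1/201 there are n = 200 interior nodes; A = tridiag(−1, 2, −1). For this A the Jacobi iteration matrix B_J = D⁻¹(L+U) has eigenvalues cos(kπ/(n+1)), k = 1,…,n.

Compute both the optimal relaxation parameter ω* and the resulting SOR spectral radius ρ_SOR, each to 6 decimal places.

½·tridiag(1,0,1) at n=200: λ_k = cos(kπ/201); max |λ| at k=1 ⇒ ρ_J = cos(π/201) ≈ 0.999878.
√(1−ρ_J²) simplifies to sin(π/201) = 0.0156292.
So ω* = 2/1.0156292 = 1.969223 (Young).
ρ(B_{ω*}) = ω*−1 = 0.969223

ω* = 1.969223, ρ_SOR = 0.969223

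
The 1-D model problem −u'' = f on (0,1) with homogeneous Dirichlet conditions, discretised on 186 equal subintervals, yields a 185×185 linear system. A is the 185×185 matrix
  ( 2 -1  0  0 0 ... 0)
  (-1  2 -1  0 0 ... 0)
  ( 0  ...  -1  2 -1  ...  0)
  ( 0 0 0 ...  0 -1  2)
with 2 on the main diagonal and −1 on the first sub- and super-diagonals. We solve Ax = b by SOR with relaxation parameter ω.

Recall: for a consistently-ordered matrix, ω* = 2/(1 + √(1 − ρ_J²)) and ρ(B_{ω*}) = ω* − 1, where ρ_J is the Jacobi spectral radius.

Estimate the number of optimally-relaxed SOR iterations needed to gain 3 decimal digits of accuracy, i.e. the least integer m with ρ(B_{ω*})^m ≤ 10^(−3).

spectrum of D⁻¹(L+U) = {cos(kπ/186) : 1≤k≤185}; ρ_J = cos(π/186) = 0.9998574.
1 − cos²(π/186) = sin²(π/186) ⇒ √(1−ρ_J²) = sin(π/186) = 0.0168895.
So ω* = 2/1.0168895 = 1.9667820 (Young).
ρ_SOR = ω* − 1 = 1.9667820 − 1 = 0.9667820.
Need (0.9667820)^m ≤ 10^(−3): m ≥ 3·ln10/|ln 0.9667820| = 6.90776/0.0337822 = 204.479 ⇒ m = 205.

m = 205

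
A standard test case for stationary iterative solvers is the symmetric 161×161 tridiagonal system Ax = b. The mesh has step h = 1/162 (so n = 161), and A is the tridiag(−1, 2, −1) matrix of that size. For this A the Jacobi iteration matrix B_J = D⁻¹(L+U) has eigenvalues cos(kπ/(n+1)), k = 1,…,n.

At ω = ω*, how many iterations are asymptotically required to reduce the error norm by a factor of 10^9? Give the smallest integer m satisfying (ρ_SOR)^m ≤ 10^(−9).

m = 535

ρ_J = max_k |cos(kπ/162)| = cos(π/162) = 0.9998120
root = sin(π/162) = 0.0193913  (since 1−cos² = sin²).
ω* = 2/(1 + 0.0193913) = 2/1.0193913 = 1.9619551.
At ω = 1.9619551 every |λ(B_ω)| = ω−1, so ρ_SOR = 0.9619551.
(0.9619551)^m ≤ 10^{−9}  ⇒  m·ln(0.9619551) ≤ −9·ln10  ⇒  m ≥ 534.278  ⇒  m = 535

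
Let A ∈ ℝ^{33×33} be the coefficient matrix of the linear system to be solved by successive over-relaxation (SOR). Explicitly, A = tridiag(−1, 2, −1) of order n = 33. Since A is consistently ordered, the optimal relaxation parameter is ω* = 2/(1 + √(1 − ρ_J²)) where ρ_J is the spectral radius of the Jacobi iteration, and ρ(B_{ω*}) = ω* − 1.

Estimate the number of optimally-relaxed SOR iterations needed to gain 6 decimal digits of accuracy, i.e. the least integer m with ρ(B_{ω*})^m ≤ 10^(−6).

B_J for the 33×33 system has eigenvalues cos(kπ/34); ρ_J = cos(π/34) = 0.9957342.
1 − cos²(π/34) = sin²(π/34) ⇒ √(1−ρ_J²) = sin(π/34) = 0.0922684.
Then 2/(1+√(1−ρ_J²)) = 2/(1+0.0922684); ω* = 2/1.0922684 = 1.8310518.
Hence ρ(B_{ω*}) = 1.8310518 − 1 = 0.8310518.
Need (0.8310518)^m ≤ 10^(−6): m ≥ 6·ln10/|ln 0.8310518| = 13.8155/0.185063 = 74.653 ⇒ m = 75.

m = 75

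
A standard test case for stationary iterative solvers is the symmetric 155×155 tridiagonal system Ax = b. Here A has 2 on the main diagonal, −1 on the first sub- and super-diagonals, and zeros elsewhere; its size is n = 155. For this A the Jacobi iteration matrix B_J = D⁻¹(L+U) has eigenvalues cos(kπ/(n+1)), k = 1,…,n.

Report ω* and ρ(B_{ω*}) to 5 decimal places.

With n=155, ρ(Jacobi) = cos(π/156) = 0.99980.
root = sin(π/156) = 0.020137  (since 1−cos² = sin²).
Young: ω* = 2/(1+√(1−ρ_J²)) = 2/(1+0.020137) = 2/1.020137 = 1.96052.
[ρ_SOR] ω* − 1 = 0.96052.

ω* = 1.96052, ρ_SOR = 0.96052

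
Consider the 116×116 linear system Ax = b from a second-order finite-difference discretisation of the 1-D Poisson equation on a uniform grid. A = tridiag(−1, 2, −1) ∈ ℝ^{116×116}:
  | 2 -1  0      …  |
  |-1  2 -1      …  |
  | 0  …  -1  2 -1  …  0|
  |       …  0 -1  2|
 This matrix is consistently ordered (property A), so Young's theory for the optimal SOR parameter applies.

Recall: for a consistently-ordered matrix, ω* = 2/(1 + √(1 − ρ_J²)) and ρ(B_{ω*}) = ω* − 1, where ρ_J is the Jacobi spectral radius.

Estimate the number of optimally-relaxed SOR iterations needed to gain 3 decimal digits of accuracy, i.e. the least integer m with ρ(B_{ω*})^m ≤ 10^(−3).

B_J for the 116×116 system has eigenvalues cos(kπ/117); ρ_J = cos(π/117) = 0.9996395.
root = sin(π/117) = 0.0268480  (since 1−cos² = sin²).
[ω*] 2 ÷ (1 + 0.0268480) = 2 ÷ 1.0268480 = 1.9477079.
ρ(B_{ω*}) = ω*−1 = 0.9477079
ρ_SOR^m ≤ 10^(−3) ⇔ m ≥ 3·ln10/(−ln 0.9477079) = 6.90776/0.0537089 = 128.615; m = ⌈128.615⌉ = 129.

m = 129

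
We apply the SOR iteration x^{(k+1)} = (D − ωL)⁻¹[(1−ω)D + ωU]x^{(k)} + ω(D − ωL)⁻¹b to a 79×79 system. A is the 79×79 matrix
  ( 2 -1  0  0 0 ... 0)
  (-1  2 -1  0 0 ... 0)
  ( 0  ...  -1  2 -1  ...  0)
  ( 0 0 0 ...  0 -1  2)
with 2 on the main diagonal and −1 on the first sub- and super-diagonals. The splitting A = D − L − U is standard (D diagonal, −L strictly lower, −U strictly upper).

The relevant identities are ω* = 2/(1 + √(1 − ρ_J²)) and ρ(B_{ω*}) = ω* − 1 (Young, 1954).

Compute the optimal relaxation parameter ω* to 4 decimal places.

ω* = 1.9244

[ρ_J] n=79: ρ(B_J) = cos(π/(n+1)) = cos(π/80) = 0.9992.
√(1−ρ_J²) = |sin(π/80)| = 0.03926
Young: ω* = 2/(1+√(1−ρ_J²)) = 2/(1+0.03926) = 2/1.03926 = 1.9244.
ρ_SOR = ω* − 1 ≈ 0.9244.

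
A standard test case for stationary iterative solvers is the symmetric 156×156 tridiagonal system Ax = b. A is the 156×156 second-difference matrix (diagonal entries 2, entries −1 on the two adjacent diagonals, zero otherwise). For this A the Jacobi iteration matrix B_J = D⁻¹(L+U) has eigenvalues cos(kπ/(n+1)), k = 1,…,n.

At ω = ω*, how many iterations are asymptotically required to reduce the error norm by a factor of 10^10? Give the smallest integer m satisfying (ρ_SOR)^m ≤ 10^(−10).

With n=156, ρ(Jacobi) = cos(π/157) = 0.9997998.
√(1−ρ_J²) simplifies to sin(π/157) = 0.0200088.
ω* = 2/(1+0.0200088) = 1.9607674
Hence ρ(B_{ω*}) = 1.9607674 − 1 = 0.9607674.
(0.9607674)^m ≤ 10^{−10}  ⇒  m·ln(0.9607674) ≤ −10·ln10  ⇒  m ≥ 575.318  ⇒  m = 576

m = 576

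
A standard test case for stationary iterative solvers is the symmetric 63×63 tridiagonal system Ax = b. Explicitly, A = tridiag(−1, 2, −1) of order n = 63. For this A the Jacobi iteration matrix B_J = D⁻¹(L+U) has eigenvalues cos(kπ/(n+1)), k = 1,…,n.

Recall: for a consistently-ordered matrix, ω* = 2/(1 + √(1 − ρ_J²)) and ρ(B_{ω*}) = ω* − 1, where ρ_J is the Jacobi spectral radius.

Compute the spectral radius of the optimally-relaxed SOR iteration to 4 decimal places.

ρ_SOR = 0.9065

B_J for the 63×63 system has eigenvalues cos(kπ/64); ρ_J = cos(π/64) = 0.9988.
√(1−ρ_J²) simplifies to sin(π/64) = 0.04907.
Then 2/(1+√(1−ρ_J²)) = 2/(1+0.04907); ω* = 2/1.04907 = 1.9065.
Hence ρ(B_{ω*}) = 1.9065 − 1 = 0.9065.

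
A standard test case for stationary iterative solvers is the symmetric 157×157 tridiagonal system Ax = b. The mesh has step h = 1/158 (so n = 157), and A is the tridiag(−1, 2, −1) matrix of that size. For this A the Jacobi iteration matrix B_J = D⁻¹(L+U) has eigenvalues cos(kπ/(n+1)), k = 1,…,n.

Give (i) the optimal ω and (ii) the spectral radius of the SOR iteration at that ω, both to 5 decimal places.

ω* = 1.96101, ρ_SOR = 0.96101

B_J for the 157×157 system has eigenvalues cos(kπ/158); ρ_J = cos(π/158) = 0.99980.
√(1−ρ_J²) simplifies to sin(π/158) = 0.019882.
Then 2/(1+√(1−ρ_J²)) = 2/(1+0.019882); ω* = 2/1.019882 = 1.96101.
and ρ(B_{ω*}) = 1.96101 − 1 = 0.96101.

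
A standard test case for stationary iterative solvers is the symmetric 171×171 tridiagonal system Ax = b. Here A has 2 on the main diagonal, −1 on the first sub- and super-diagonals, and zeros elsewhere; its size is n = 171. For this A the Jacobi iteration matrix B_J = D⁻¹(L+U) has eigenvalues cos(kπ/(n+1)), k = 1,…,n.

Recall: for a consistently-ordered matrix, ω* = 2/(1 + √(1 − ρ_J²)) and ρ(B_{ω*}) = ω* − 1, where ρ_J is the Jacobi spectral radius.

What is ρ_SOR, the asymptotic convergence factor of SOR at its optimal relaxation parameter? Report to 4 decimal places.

ρ_SOR = 0.9641

spectrum of D⁻¹(L+U) = {cos(kπ/172) : 1≤k≤171}; ρ_J = cos(π/172) = 0.9998.
1 − cos²(π/172) = sin²(π/172) ⇒ √(1−ρ_J²) = sin(π/172) = 0.01826.
ω* = 2 / (1 + 0.01826) = 2 / 1.01826 ≈ 1.9641.
[ρ_SOR] ω* − 1 = 0.9641.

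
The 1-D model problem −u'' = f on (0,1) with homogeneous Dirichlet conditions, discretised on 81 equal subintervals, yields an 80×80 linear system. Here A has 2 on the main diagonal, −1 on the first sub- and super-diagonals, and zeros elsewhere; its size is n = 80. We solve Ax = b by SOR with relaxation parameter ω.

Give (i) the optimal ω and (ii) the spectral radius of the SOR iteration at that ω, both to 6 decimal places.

ω* = 1.925344, ρ_SOR = 0.925344

[ρ_J] n=80: ρ(B_J) = cos(π/(n+1)) = cos(π/81) = 0.999248.
√(1−ρ_J²) simplifies to sin(π/81) = 0.0387754.
ω* = 2 / (1 + 0.0387754) = 2 / 1.0387754 ≈ 1.925344.
ρ(B_{ω*}) = ω*−1 = 0.925344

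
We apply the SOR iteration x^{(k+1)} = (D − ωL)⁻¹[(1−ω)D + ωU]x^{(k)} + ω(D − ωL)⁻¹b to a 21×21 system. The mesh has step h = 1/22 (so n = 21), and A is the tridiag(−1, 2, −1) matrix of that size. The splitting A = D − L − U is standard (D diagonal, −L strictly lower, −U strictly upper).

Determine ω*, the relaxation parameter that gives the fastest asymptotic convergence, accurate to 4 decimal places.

[ρ_J] n=21: ρ(B_J) = cos(π/(n+1)) = cos(π/22) = 0.9898.
√(1 − cos²(π/22)) = sin(π/22) ≈ 0.14231.
[ω*] 2 ÷ (1 + 0.14231) = 2 ÷ 1.14231 = 1.7508.
Hence ρ(B_{ω*}) = 1.7508 − 1 = 0.7508.

ω* = 1.7508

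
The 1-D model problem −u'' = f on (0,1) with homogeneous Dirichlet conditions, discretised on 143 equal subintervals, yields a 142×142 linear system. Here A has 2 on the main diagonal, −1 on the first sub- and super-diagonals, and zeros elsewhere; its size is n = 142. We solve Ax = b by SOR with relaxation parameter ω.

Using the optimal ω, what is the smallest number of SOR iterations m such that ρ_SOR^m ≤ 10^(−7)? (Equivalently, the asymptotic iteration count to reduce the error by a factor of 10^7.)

m = 367

½·tridiag(1,0,1) at n=142: λ_k = cos(kπ/143); max |λ| at k=1 ⇒ ρ_J = cos(π/143) ≈ 0.9997587.
root = sin(π/143) = 0.0219674  (since 1−cos² = sin²).
Then 2/(1+√(1−ρ_J²)) = 2/(1+0.0219674); ω* = 2/1.0219674 = 1.9570096.
Hence ρ(B_{ω*}) = 1.9570096 − 1 = 0.9570096.
For 7 digits: m = 7·ln10 / (−ln 0.9570096) = 16.1181/0.0439419 = 366.805; round up → m = 367.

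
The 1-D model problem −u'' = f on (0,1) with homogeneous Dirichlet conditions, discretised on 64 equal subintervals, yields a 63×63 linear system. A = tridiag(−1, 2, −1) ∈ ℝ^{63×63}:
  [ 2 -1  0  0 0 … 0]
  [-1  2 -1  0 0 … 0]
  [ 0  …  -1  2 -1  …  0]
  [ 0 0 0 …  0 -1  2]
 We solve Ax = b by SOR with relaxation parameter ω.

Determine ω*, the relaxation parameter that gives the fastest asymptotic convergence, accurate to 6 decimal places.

spectrum of D⁻¹(L+U) = {cos(kπ/64) : 1≤k≤63}; ρ_J = cos(π/64) = 0.998795.
√(1−ρ_J²) = |sin(π/64)| = 0.0490677
Young: ω* = 2/(1+√(1−ρ_J²)) = 2/(1+0.0490677) = 2/1.0490677 = 1.906455.
At ω = 1.906455 every |λ(B_ω)| = ω−1, so ρ_SOR = 0.906455.

ω* = 1.906455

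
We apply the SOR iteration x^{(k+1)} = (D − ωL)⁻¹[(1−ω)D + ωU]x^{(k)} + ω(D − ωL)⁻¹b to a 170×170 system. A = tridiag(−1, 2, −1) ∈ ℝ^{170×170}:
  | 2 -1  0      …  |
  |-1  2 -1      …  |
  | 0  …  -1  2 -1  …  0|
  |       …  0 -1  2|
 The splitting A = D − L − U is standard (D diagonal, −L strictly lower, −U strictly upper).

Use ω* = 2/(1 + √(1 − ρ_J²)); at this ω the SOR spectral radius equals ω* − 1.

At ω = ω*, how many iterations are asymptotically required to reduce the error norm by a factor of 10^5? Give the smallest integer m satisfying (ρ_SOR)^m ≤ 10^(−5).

m = 314

B_J for the 170×170 system has eigenvalues cos(kπ/171); ρ_J = cos(π/171) = 0.9998312.
√(1−ρ_J²) = |sin(π/171)| = 0.0183709
ω* = 2/(1 + 0.0183709) = 2/1.0183709 = 1.9639210.
ρ(B_{ω*}) = ω*−1 = 0.9639210
5·ln10 = 11.5129; −ln(0.9639210) = 0.0367459; m = ⌈11.5129/0.0367459⌉ = ⌈313.311⌉ = 314.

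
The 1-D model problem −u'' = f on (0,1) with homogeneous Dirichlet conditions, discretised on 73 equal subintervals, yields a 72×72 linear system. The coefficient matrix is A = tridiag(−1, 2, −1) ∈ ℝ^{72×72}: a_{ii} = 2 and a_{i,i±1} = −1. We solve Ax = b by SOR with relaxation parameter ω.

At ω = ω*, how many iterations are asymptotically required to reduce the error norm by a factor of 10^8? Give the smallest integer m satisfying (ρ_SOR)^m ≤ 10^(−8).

m = 214

With n=72, ρ(Jacobi) = cos(π/73) = 0.9990741.
√(1−ρ_J²) = |sin(π/73)| = 0.0430222
ω* = 2/(1 + 0.0430222) = 2/1.0430222 = 1.9175047.
At ω = 1.9175047 every |λ(B_ω)| = ω−1, so ρ_SOR = 0.9175047.
Need (0.9175047)^m ≤ 10^(−8): m ≥ 8·ln10/|ln 0.9175047| = 18.4207/0.0860976 = 213.951 ⇒ m = 214.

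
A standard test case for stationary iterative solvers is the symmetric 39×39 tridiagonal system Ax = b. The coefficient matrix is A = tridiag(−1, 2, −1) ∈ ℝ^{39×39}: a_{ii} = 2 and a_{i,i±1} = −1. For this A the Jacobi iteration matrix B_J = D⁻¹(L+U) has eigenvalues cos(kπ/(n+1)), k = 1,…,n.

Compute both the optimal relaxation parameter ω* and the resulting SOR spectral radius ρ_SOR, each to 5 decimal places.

With n=39, ρ(Jacobi) = cos(π/40) = 0.99692.
√(1−ρ_J²) simplifies to sin(π/40) = 0.078459.
So ω* = 2/1.078459 = 1.85450 (Young).
ρ_SOR = ω* − 1 = 1.85450 − 1 = 0.85450.

ω* = 1.85450, ρ_SOR = 0.85450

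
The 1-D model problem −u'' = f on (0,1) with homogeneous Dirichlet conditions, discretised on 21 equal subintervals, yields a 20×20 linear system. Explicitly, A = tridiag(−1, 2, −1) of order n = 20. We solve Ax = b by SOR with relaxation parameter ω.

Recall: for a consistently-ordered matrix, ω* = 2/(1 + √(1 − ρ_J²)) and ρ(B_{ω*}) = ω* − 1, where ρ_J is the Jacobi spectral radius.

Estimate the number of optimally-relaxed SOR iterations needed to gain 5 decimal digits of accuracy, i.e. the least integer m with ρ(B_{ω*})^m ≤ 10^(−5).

m = 39

n=20: λ(B_J) = 1 − λ(A)/2 = cos(kπ/21); k=1 gives ρ_J = 0.9888308.
√(1−ρ_J²) simplifies to sin(π/21) = 0.1490423.
So ω* = 2/1.1490423 = 1.7405800 (Young).
ρ(B_{ω*}) = ω*−1 = 0.7405800
For 5 digits: m = 5·ln10 / (−ln 0.7405800) = 11.5129/0.300322 = 38.335; round up → m = 39.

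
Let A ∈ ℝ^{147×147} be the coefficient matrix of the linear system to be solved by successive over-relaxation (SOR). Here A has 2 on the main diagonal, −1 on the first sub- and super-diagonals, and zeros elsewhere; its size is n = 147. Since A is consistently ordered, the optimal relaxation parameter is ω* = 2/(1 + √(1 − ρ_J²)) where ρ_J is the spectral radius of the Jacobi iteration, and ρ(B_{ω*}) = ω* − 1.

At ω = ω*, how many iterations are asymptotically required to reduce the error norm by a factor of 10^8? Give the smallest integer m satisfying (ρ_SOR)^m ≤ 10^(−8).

ρ_J = max_k |cos(kπ/148)| = cos(π/148) = 0.9997747
√(1−ρ_J²) = |sin(π/148)| = 0.0212254
Then 2/(1+√(1−ρ_J²)) = 2/(1+0.0212254); ω* = 2/1.0212254 = 1.9584315.
At ω = 1.9584315 every |λ(B_ω)| = ω−1, so ρ_SOR = 0.9584315.
ρ_SOR^m ≤ 10^(−8) ⇔ m ≥ 8·ln10/(−ln 0.9584315) = 18.4207/0.0424572 = 433.865; m = ⌈433.865⌉ = 434.

m = 434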